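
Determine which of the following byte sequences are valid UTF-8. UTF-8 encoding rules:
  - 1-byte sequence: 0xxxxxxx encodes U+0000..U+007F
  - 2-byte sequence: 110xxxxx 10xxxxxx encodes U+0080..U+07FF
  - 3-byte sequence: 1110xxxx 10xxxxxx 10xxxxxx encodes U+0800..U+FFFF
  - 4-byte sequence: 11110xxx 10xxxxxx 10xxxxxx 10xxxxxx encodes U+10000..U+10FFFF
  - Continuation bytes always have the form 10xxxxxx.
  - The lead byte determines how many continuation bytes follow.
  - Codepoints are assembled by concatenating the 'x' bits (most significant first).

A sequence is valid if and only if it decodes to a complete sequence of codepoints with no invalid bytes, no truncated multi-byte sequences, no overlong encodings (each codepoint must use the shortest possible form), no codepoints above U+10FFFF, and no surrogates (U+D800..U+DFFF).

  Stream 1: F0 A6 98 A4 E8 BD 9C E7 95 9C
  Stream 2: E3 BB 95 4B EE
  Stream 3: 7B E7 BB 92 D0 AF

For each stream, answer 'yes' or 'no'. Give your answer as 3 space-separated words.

Answer: yes no yes

Derivation:
Stream 1: decodes cleanly. VALID
Stream 2: error at byte offset 5. INVALID
Stream 3: decodes cleanly. VALID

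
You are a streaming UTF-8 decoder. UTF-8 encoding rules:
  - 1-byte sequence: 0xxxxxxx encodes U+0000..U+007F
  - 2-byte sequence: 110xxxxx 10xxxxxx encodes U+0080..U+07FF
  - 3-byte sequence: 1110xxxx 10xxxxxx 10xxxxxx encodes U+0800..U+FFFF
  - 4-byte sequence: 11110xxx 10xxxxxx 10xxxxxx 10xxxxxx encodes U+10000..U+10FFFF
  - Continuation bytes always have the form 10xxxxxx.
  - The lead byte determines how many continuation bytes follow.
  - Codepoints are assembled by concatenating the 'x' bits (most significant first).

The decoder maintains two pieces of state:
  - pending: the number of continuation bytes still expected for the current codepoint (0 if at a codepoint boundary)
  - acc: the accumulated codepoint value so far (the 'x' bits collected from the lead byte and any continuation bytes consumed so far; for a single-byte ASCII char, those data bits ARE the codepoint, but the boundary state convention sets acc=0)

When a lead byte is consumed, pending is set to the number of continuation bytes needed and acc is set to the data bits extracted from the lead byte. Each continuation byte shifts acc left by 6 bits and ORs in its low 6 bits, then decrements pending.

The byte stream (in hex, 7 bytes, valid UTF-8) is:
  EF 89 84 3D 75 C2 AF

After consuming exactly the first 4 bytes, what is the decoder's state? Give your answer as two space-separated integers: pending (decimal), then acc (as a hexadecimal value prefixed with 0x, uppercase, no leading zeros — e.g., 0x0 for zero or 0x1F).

Answer: 0 0x0

Derivation:
Byte[0]=EF: 3-byte lead. pending=2, acc=0xF
Byte[1]=89: continuation. acc=(acc<<6)|0x09=0x3C9, pending=1
Byte[2]=84: continuation. acc=(acc<<6)|0x04=0xF244, pending=0
Byte[3]=3D: 1-byte. pending=0, acc=0x0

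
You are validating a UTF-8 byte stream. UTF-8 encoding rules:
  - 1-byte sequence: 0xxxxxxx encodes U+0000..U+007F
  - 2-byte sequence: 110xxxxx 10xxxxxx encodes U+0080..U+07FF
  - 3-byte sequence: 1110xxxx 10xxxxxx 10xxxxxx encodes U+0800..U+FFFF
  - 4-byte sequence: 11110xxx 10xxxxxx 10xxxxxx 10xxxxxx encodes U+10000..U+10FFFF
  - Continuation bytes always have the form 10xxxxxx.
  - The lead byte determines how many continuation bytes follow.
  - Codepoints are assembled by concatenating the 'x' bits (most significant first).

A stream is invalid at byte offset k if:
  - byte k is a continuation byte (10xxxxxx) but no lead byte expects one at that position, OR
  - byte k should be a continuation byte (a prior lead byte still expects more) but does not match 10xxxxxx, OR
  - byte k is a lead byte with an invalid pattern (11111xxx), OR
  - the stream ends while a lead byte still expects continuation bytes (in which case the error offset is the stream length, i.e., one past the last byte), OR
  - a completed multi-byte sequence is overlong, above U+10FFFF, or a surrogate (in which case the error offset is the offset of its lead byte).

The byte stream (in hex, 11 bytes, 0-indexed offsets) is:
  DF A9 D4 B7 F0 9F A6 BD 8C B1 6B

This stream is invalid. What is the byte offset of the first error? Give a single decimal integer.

Byte[0]=DF: 2-byte lead, need 1 cont bytes. acc=0x1F
Byte[1]=A9: continuation. acc=(acc<<6)|0x29=0x7E9
Completed: cp=U+07E9 (starts at byte 0)
Byte[2]=D4: 2-byte lead, need 1 cont bytes. acc=0x14
Byte[3]=B7: continuation. acc=(acc<<6)|0x37=0x537
Completed: cp=U+0537 (starts at byte 2)
Byte[4]=F0: 4-byte lead, need 3 cont bytes. acc=0x0
Byte[5]=9F: continuation. acc=(acc<<6)|0x1F=0x1F
Byte[6]=A6: continuation. acc=(acc<<6)|0x26=0x7E6
Byte[7]=BD: continuation. acc=(acc<<6)|0x3D=0x1F9BD
Completed: cp=U+1F9BD (starts at byte 4)
Byte[8]=8C: INVALID lead byte (not 0xxx/110x/1110/11110)

Answer: 8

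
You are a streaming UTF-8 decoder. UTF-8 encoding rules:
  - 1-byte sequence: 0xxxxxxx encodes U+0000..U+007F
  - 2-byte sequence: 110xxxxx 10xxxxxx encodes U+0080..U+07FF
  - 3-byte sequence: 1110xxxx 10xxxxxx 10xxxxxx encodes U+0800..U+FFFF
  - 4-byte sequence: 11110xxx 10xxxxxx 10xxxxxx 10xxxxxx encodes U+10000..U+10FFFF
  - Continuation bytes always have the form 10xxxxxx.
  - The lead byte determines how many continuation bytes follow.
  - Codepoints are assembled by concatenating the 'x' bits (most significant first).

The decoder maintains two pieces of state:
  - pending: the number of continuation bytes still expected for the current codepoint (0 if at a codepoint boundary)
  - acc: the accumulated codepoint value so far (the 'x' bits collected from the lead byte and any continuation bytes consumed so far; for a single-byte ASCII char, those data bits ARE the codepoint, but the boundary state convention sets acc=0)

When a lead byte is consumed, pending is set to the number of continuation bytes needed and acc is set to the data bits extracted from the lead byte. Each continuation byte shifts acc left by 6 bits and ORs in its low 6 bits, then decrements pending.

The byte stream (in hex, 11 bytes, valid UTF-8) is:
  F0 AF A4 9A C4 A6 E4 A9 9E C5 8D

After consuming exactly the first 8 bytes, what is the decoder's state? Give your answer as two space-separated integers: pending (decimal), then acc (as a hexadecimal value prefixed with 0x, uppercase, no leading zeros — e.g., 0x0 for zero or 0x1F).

Byte[0]=F0: 4-byte lead. pending=3, acc=0x0
Byte[1]=AF: continuation. acc=(acc<<6)|0x2F=0x2F, pending=2
Byte[2]=A4: continuation. acc=(acc<<6)|0x24=0xBE4, pending=1
Byte[3]=9A: continuation. acc=(acc<<6)|0x1A=0x2F91A, pending=0
Byte[4]=C4: 2-byte lead. pending=1, acc=0x4
Byte[5]=A6: continuation. acc=(acc<<6)|0x26=0x126, pending=0
Byte[6]=E4: 3-byte lead. pending=2, acc=0x4
Byte[7]=A9: continuation. acc=(acc<<6)|0x29=0x129, pending=1

Answer: 1 0x129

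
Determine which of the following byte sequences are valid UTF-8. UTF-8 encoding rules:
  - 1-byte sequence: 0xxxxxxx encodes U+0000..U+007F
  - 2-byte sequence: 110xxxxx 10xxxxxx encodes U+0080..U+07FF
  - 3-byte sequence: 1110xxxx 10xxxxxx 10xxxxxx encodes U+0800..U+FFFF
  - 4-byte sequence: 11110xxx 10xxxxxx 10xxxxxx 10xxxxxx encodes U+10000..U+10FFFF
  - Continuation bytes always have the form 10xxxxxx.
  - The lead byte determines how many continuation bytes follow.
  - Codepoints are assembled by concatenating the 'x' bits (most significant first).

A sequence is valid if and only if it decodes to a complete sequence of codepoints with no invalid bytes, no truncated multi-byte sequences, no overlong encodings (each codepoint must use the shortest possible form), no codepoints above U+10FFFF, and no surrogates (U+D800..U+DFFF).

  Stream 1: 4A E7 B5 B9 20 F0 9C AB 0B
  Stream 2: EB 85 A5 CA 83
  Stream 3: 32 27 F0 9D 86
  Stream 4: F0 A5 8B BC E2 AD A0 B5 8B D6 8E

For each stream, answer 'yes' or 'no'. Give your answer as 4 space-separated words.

Stream 1: error at byte offset 8. INVALID
Stream 2: decodes cleanly. VALID
Stream 3: error at byte offset 5. INVALID
Stream 4: error at byte offset 7. INVALID

Answer: no yes no no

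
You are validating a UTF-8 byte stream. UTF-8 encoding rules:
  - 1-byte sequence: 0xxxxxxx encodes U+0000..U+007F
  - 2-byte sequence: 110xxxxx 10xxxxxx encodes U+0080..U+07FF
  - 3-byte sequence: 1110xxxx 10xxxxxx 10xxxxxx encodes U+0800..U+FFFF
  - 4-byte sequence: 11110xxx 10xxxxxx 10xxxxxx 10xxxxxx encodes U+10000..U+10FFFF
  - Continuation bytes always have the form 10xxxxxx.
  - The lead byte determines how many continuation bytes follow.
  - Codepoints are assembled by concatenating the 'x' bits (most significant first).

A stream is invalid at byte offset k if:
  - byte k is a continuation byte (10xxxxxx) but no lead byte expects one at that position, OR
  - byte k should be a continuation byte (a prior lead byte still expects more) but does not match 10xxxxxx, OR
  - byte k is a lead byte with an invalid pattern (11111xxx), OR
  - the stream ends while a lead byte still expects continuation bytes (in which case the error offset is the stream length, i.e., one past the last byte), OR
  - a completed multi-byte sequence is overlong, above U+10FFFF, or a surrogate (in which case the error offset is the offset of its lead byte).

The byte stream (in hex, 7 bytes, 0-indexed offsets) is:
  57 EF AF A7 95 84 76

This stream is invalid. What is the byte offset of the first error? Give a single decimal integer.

Answer: 4

Derivation:
Byte[0]=57: 1-byte ASCII. cp=U+0057
Byte[1]=EF: 3-byte lead, need 2 cont bytes. acc=0xF
Byte[2]=AF: continuation. acc=(acc<<6)|0x2F=0x3EF
Byte[3]=A7: continuation. acc=(acc<<6)|0x27=0xFBE7
Completed: cp=U+FBE7 (starts at byte 1)
Byte[4]=95: INVALID lead byte (not 0xxx/110x/1110/11110)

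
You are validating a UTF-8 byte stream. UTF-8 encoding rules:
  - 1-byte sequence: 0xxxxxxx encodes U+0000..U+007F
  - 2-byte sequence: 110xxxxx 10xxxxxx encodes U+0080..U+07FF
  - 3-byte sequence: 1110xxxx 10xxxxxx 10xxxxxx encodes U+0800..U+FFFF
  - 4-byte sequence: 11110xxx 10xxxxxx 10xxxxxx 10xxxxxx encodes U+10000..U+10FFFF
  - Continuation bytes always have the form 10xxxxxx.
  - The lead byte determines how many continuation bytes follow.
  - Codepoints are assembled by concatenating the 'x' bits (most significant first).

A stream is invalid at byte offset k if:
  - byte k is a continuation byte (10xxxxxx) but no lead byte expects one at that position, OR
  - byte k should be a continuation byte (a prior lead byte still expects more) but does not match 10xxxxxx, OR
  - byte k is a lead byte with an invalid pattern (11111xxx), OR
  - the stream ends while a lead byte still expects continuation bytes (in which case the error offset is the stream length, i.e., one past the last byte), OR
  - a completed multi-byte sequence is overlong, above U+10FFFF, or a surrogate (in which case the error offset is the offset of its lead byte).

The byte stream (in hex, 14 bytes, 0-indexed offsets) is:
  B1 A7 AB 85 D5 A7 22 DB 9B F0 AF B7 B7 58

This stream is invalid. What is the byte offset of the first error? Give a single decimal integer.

Byte[0]=B1: INVALID lead byte (not 0xxx/110x/1110/11110)

Answer: 0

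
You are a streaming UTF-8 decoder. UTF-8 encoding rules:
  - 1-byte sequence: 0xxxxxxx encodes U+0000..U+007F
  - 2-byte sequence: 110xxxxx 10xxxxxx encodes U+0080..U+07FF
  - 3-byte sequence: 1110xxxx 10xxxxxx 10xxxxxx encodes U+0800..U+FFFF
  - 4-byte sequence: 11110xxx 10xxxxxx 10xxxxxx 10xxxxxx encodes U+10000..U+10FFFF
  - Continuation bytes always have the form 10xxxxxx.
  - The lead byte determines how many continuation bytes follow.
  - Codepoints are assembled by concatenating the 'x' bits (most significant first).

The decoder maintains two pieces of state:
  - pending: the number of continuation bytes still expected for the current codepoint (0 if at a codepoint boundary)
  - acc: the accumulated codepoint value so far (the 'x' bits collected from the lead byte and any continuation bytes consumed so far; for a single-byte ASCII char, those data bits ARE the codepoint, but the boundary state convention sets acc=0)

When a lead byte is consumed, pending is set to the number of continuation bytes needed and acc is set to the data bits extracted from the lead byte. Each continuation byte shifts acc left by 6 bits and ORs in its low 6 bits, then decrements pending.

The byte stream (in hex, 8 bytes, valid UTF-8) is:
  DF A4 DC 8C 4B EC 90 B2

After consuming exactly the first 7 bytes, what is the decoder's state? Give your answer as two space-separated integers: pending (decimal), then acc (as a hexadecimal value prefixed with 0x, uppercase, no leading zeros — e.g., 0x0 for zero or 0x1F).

Answer: 1 0x310

Derivation:
Byte[0]=DF: 2-byte lead. pending=1, acc=0x1F
Byte[1]=A4: continuation. acc=(acc<<6)|0x24=0x7E4, pending=0
Byte[2]=DC: 2-byte lead. pending=1, acc=0x1C
Byte[3]=8C: continuation. acc=(acc<<6)|0x0C=0x70C, pending=0
Byte[4]=4B: 1-byte. pending=0, acc=0x0
Byte[5]=EC: 3-byte lead. pending=2, acc=0xC
Byte[6]=90: continuation. acc=(acc<<6)|0x10=0x310, pending=1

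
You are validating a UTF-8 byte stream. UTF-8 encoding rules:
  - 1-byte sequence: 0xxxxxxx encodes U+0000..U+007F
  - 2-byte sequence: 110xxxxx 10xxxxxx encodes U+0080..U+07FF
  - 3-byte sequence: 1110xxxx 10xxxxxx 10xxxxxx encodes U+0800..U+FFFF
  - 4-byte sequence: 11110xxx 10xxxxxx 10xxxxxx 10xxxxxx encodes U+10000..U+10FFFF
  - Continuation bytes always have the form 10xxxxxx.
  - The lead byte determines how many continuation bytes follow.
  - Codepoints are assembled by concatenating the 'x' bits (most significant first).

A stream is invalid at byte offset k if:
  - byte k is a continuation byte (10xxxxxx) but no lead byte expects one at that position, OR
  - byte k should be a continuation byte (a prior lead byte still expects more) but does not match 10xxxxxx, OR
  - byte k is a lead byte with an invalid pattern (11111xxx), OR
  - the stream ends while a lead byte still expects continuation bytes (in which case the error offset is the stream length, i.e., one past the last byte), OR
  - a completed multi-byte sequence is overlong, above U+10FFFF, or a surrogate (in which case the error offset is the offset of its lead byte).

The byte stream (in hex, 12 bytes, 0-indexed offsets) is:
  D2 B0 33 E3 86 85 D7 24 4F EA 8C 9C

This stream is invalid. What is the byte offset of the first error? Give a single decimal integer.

Answer: 7

Derivation:
Byte[0]=D2: 2-byte lead, need 1 cont bytes. acc=0x12
Byte[1]=B0: continuation. acc=(acc<<6)|0x30=0x4B0
Completed: cp=U+04B0 (starts at byte 0)
Byte[2]=33: 1-byte ASCII. cp=U+0033
Byte[3]=E3: 3-byte lead, need 2 cont bytes. acc=0x3
Byte[4]=86: continuation. acc=(acc<<6)|0x06=0xC6
Byte[5]=85: continuation. acc=(acc<<6)|0x05=0x3185
Completed: cp=U+3185 (starts at byte 3)
Byte[6]=D7: 2-byte lead, need 1 cont bytes. acc=0x17
Byte[7]=24: expected 10xxxxxx continuation. INVALID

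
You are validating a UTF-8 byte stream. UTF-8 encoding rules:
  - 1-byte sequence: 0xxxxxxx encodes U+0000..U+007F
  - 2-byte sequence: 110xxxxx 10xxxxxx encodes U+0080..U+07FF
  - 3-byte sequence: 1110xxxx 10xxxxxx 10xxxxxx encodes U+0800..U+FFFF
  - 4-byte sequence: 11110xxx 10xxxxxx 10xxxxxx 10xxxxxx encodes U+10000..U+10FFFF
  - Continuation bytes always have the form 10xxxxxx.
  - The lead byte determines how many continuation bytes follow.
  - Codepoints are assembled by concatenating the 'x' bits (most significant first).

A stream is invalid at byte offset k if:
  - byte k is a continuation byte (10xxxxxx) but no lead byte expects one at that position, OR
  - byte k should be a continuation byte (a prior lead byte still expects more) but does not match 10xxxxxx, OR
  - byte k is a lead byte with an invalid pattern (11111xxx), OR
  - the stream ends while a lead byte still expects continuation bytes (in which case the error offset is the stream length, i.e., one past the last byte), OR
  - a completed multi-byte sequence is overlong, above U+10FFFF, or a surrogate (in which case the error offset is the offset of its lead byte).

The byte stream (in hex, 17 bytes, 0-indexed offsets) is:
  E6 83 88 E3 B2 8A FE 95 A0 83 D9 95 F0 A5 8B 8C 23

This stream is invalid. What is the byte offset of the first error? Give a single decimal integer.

Byte[0]=E6: 3-byte lead, need 2 cont bytes. acc=0x6
Byte[1]=83: continuation. acc=(acc<<6)|0x03=0x183
Byte[2]=88: continuation. acc=(acc<<6)|0x08=0x60C8
Completed: cp=U+60C8 (starts at byte 0)
Byte[3]=E3: 3-byte lead, need 2 cont bytes. acc=0x3
Byte[4]=B2: continuation. acc=(acc<<6)|0x32=0xF2
Byte[5]=8A: continuation. acc=(acc<<6)|0x0A=0x3C8A
Completed: cp=U+3C8A (starts at byte 3)
Byte[6]=FE: INVALID lead byte (not 0xxx/110x/1110/11110)

Answer: 6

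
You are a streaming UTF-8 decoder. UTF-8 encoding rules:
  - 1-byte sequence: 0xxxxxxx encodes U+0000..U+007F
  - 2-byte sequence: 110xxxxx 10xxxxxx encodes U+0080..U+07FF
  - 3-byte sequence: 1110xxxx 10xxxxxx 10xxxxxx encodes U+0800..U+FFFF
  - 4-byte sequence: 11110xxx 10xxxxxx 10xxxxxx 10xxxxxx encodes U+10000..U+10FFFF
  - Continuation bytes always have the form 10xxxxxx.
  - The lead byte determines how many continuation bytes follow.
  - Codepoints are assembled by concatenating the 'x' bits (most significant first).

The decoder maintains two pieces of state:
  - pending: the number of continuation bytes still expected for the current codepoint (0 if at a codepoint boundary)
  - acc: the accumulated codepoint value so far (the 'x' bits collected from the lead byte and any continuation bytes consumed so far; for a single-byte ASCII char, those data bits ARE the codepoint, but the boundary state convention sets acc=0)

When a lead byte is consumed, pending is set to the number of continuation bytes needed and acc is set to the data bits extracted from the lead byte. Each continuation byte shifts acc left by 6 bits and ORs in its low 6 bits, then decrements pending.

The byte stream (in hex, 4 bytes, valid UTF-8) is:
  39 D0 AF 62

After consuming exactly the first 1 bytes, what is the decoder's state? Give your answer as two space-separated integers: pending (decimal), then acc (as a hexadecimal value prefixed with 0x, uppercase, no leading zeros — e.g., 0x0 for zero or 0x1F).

Answer: 0 0x0

Derivation:
Byte[0]=39: 1-byte. pending=0, acc=0x0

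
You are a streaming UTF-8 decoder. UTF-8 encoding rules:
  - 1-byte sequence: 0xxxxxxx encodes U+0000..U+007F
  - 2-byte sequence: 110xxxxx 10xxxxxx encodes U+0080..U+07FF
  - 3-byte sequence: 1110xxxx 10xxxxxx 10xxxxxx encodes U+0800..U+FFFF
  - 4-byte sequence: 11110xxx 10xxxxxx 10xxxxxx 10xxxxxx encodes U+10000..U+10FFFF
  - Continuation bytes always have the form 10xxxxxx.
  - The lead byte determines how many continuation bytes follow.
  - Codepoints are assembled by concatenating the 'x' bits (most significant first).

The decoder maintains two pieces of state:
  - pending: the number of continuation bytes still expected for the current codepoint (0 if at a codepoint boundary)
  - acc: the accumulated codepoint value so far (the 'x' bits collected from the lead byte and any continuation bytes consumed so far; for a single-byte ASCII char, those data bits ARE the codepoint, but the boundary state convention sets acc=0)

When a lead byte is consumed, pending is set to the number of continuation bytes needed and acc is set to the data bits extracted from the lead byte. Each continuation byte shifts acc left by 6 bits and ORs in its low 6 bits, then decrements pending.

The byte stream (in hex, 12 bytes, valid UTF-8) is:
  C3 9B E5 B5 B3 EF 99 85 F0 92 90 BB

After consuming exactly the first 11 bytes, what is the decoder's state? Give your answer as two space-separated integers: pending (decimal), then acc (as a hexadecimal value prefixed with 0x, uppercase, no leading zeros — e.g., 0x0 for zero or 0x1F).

Answer: 1 0x490

Derivation:
Byte[0]=C3: 2-byte lead. pending=1, acc=0x3
Byte[1]=9B: continuation. acc=(acc<<6)|0x1B=0xDB, pending=0
Byte[2]=E5: 3-byte lead. pending=2, acc=0x5
Byte[3]=B5: continuation. acc=(acc<<6)|0x35=0x175, pending=1
Byte[4]=B3: continuation. acc=(acc<<6)|0x33=0x5D73, pending=0
Byte[5]=EF: 3-byte lead. pending=2, acc=0xF
Byte[6]=99: continuation. acc=(acc<<6)|0x19=0x3D9, pending=1
Byte[7]=85: continuation. acc=(acc<<6)|0x05=0xF645, pending=0
Byte[8]=F0: 4-byte lead. pending=3, acc=0x0
Byte[9]=92: continuation. acc=(acc<<6)|0x12=0x12, pending=2
Byte[10]=90: continuation. acc=(acc<<6)|0x10=0x490, pending=1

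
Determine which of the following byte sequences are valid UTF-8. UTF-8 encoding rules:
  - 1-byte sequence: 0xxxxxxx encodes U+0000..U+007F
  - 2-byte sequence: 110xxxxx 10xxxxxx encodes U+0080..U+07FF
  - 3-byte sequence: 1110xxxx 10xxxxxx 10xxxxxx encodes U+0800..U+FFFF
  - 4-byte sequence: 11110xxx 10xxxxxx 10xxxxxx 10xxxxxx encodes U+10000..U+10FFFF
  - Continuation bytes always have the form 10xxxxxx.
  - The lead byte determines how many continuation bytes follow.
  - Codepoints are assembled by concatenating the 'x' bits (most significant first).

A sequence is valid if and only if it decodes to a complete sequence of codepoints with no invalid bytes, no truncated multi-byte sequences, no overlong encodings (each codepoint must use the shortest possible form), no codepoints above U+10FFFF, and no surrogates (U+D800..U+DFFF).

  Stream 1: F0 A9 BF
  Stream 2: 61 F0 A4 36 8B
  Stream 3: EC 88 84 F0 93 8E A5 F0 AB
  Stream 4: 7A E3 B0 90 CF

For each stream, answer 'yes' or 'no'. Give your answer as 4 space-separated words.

Stream 1: error at byte offset 3. INVALID
Stream 2: error at byte offset 3. INVALID
Stream 3: error at byte offset 9. INVALID
Stream 4: error at byte offset 5. INVALID

Answer: no no no no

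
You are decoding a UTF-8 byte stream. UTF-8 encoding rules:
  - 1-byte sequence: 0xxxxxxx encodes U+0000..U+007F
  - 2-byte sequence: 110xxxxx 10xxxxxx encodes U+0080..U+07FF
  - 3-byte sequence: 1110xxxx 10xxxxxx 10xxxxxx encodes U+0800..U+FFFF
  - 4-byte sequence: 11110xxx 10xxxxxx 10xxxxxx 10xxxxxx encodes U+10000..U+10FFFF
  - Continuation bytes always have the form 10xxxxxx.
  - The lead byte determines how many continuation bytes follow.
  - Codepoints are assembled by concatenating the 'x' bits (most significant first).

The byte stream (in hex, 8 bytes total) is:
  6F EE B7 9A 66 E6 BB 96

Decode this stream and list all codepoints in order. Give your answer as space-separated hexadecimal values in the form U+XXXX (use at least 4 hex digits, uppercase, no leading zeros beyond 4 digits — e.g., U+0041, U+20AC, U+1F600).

Byte[0]=6F: 1-byte ASCII. cp=U+006F
Byte[1]=EE: 3-byte lead, need 2 cont bytes. acc=0xE
Byte[2]=B7: continuation. acc=(acc<<6)|0x37=0x3B7
Byte[3]=9A: continuation. acc=(acc<<6)|0x1A=0xEDDA
Completed: cp=U+EDDA (starts at byte 1)
Byte[4]=66: 1-byte ASCII. cp=U+0066
Byte[5]=E6: 3-byte lead, need 2 cont bytes. acc=0x6
Byte[6]=BB: continuation. acc=(acc<<6)|0x3B=0x1BB
Byte[7]=96: continuation. acc=(acc<<6)|0x16=0x6ED6
Completed: cp=U+6ED6 (starts at byte 5)

Answer: U+006F U+EDDA U+0066 U+6ED6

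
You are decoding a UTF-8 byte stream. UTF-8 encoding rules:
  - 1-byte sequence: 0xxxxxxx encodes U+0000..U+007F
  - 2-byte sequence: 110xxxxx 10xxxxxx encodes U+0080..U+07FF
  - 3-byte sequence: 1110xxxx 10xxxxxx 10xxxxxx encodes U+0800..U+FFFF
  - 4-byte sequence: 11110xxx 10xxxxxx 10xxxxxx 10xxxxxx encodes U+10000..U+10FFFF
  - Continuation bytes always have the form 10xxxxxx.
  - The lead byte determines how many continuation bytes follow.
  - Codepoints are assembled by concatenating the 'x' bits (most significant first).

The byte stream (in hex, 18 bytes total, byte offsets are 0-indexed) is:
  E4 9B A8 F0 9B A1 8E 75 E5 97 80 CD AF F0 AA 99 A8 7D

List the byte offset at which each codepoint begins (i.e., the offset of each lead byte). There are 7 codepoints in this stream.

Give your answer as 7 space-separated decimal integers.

Byte[0]=E4: 3-byte lead, need 2 cont bytes. acc=0x4
Byte[1]=9B: continuation. acc=(acc<<6)|0x1B=0x11B
Byte[2]=A8: continuation. acc=(acc<<6)|0x28=0x46E8
Completed: cp=U+46E8 (starts at byte 0)
Byte[3]=F0: 4-byte lead, need 3 cont bytes. acc=0x0
Byte[4]=9B: continuation. acc=(acc<<6)|0x1B=0x1B
Byte[5]=A1: continuation. acc=(acc<<6)|0x21=0x6E1
Byte[6]=8E: continuation. acc=(acc<<6)|0x0E=0x1B84E
Completed: cp=U+1B84E (starts at byte 3)
Byte[7]=75: 1-byte ASCII. cp=U+0075
Byte[8]=E5: 3-byte lead, need 2 cont bytes. acc=0x5
Byte[9]=97: continuation. acc=(acc<<6)|0x17=0x157
Byte[10]=80: continuation. acc=(acc<<6)|0x00=0x55C0
Completed: cp=U+55C0 (starts at byte 8)
Byte[11]=CD: 2-byte lead, need 1 cont bytes. acc=0xD
Byte[12]=AF: continuation. acc=(acc<<6)|0x2F=0x36F
Completed: cp=U+036F (starts at byte 11)
Byte[13]=F0: 4-byte lead, need 3 cont bytes. acc=0x0
Byte[14]=AA: continuation. acc=(acc<<6)|0x2A=0x2A
Byte[15]=99: continuation. acc=(acc<<6)|0x19=0xA99
Byte[16]=A8: continuation. acc=(acc<<6)|0x28=0x2A668
Completed: cp=U+2A668 (starts at byte 13)
Byte[17]=7D: 1-byte ASCII. cp=U+007D

Answer: 0 3 7 8 11 13 17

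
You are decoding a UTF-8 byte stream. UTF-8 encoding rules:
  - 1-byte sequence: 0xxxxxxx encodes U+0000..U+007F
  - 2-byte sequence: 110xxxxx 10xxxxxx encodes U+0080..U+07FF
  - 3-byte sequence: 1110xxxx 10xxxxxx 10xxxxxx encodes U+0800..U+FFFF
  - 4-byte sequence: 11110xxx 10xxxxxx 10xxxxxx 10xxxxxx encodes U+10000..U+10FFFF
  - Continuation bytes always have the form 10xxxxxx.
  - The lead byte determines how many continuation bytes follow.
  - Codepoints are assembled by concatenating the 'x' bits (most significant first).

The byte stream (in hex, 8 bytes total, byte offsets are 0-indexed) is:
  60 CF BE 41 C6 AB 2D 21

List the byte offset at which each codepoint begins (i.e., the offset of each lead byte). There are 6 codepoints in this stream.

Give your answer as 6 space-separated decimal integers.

Byte[0]=60: 1-byte ASCII. cp=U+0060
Byte[1]=CF: 2-byte lead, need 1 cont bytes. acc=0xF
Byte[2]=BE: continuation. acc=(acc<<6)|0x3E=0x3FE
Completed: cp=U+03FE (starts at byte 1)
Byte[3]=41: 1-byte ASCII. cp=U+0041
Byte[4]=C6: 2-byte lead, need 1 cont bytes. acc=0x6
Byte[5]=AB: continuation. acc=(acc<<6)|0x2B=0x1AB
Completed: cp=U+01AB (starts at byte 4)
Byte[6]=2D: 1-byte ASCII. cp=U+002D
Byte[7]=21: 1-byte ASCII. cp=U+0021

Answer: 0 1 3 4 6 7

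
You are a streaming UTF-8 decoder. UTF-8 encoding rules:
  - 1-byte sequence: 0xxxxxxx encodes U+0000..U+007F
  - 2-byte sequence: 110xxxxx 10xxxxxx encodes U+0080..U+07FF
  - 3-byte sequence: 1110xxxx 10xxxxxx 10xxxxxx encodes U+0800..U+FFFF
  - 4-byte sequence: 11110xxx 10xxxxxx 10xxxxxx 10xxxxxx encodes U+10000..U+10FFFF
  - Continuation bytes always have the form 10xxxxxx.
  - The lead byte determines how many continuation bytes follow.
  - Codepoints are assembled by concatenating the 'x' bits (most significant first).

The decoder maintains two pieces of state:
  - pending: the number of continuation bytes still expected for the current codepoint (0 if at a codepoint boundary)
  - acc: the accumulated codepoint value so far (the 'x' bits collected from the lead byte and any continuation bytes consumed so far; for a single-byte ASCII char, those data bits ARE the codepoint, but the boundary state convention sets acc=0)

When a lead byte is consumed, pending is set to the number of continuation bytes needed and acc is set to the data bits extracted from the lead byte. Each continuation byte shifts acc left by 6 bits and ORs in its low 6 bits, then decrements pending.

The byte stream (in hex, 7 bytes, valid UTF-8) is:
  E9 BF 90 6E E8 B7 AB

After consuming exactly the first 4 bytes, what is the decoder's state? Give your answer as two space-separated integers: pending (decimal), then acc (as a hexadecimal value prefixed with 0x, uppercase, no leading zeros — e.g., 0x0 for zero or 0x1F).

Byte[0]=E9: 3-byte lead. pending=2, acc=0x9
Byte[1]=BF: continuation. acc=(acc<<6)|0x3F=0x27F, pending=1
Byte[2]=90: continuation. acc=(acc<<6)|0x10=0x9FD0, pending=0
Byte[3]=6E: 1-byte. pending=0, acc=0x0

Answer: 0 0x0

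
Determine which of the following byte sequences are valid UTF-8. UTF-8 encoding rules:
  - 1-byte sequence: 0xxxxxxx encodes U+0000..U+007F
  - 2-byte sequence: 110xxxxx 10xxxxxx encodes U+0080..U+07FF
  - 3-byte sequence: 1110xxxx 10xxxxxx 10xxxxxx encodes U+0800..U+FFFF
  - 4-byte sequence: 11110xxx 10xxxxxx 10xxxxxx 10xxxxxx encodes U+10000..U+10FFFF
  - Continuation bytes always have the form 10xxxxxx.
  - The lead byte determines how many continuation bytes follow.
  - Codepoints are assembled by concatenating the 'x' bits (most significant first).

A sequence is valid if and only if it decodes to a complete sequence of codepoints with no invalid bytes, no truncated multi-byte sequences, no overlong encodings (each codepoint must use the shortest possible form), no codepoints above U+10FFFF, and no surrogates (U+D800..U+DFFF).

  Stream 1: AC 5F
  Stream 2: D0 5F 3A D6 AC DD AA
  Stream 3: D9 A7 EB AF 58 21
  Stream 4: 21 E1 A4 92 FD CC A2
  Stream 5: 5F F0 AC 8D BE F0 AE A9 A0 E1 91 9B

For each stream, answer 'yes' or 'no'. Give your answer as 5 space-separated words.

Stream 1: error at byte offset 0. INVALID
Stream 2: error at byte offset 1. INVALID
Stream 3: error at byte offset 4. INVALID
Stream 4: error at byte offset 4. INVALID
Stream 5: decodes cleanly. VALID

Answer: no no no no yes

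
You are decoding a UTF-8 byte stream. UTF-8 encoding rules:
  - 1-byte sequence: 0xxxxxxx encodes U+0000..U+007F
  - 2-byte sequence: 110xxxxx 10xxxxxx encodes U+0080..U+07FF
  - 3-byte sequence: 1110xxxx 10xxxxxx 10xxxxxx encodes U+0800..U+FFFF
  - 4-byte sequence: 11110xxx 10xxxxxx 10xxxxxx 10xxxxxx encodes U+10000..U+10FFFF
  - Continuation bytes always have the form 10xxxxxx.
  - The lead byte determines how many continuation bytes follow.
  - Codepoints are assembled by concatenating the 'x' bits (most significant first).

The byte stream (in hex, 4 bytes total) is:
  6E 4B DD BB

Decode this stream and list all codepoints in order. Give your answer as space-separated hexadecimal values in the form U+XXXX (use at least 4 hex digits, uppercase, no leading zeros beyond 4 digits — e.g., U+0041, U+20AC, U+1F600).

Answer: U+006E U+004B U+077B

Derivation:
Byte[0]=6E: 1-byte ASCII. cp=U+006E
Byte[1]=4B: 1-byte ASCII. cp=U+004B
Byte[2]=DD: 2-byte lead, need 1 cont bytes. acc=0x1D
Byte[3]=BB: continuation. acc=(acc<<6)|0x3B=0x77B
Completed: cp=U+077B (starts at byte 2)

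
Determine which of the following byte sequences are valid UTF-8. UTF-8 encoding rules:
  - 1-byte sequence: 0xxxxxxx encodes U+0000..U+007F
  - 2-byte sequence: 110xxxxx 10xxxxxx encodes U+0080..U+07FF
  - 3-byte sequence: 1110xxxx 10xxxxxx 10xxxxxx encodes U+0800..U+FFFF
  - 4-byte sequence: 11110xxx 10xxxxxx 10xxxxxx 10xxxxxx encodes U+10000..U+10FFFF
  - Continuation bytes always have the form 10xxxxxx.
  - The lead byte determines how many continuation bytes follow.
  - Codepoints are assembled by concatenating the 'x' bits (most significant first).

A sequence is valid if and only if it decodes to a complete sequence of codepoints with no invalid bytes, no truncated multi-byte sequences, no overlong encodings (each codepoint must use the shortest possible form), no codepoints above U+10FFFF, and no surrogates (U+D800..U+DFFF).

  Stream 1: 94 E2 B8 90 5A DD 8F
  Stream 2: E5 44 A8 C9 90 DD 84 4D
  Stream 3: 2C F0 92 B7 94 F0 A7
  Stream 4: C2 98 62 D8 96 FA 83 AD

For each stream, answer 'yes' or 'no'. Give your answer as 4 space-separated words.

Stream 1: error at byte offset 0. INVALID
Stream 2: error at byte offset 1. INVALID
Stream 3: error at byte offset 7. INVALID
Stream 4: error at byte offset 5. INVALID

Answer: no no no no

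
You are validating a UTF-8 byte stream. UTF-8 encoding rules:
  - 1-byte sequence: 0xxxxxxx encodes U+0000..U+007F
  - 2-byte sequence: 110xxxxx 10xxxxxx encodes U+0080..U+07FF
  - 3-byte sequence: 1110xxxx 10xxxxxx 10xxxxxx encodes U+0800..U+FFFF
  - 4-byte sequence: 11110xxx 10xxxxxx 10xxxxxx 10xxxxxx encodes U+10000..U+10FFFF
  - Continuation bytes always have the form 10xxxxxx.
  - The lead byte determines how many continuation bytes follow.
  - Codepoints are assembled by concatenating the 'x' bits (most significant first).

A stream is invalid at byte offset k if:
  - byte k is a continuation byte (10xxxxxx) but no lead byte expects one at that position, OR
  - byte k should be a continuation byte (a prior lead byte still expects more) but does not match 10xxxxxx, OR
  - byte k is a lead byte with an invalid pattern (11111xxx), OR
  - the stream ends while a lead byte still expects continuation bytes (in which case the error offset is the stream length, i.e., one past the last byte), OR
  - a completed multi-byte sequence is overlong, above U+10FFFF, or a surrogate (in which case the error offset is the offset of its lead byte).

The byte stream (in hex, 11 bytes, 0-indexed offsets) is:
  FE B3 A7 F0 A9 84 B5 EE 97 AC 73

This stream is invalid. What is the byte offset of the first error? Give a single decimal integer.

Byte[0]=FE: INVALID lead byte (not 0xxx/110x/1110/11110)

Answer: 0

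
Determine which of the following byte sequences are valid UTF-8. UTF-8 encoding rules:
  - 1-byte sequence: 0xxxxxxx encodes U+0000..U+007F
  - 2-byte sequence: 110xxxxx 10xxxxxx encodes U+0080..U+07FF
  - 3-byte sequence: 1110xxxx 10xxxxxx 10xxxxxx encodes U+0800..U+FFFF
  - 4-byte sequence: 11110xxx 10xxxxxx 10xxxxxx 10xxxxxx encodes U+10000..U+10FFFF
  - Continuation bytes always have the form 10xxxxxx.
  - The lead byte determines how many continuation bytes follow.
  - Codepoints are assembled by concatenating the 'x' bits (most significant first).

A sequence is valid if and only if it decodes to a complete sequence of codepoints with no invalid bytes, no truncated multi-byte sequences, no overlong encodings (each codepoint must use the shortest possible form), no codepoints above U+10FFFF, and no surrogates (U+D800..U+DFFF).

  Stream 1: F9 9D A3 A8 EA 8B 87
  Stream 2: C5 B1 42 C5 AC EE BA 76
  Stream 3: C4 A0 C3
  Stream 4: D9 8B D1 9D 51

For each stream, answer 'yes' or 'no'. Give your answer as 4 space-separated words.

Stream 1: error at byte offset 0. INVALID
Stream 2: error at byte offset 7. INVALID
Stream 3: error at byte offset 3. INVALID
Stream 4: decodes cleanly. VALID

Answer: no no no yes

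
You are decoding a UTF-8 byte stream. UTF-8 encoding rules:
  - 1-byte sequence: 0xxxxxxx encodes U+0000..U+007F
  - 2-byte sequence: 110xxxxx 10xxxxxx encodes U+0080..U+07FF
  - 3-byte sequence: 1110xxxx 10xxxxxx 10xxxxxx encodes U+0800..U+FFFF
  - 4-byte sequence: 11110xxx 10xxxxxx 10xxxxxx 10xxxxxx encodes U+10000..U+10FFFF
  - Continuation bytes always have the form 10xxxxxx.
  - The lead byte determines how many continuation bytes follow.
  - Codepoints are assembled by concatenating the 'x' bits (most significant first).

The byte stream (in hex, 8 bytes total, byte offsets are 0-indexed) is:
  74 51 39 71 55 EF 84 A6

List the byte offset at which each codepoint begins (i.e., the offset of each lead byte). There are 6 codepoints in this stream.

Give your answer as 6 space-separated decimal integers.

Answer: 0 1 2 3 4 5

Derivation:
Byte[0]=74: 1-byte ASCII. cp=U+0074
Byte[1]=51: 1-byte ASCII. cp=U+0051
Byte[2]=39: 1-byte ASCII. cp=U+0039
Byte[3]=71: 1-byte ASCII. cp=U+0071
Byte[4]=55: 1-byte ASCII. cp=U+0055
Byte[5]=EF: 3-byte lead, need 2 cont bytes. acc=0xF
Byte[6]=84: continuation. acc=(acc<<6)|0x04=0x3C4
Byte[7]=A6: continuation. acc=(acc<<6)|0x26=0xF126
Completed: cp=U+F126 (starts at byte 5)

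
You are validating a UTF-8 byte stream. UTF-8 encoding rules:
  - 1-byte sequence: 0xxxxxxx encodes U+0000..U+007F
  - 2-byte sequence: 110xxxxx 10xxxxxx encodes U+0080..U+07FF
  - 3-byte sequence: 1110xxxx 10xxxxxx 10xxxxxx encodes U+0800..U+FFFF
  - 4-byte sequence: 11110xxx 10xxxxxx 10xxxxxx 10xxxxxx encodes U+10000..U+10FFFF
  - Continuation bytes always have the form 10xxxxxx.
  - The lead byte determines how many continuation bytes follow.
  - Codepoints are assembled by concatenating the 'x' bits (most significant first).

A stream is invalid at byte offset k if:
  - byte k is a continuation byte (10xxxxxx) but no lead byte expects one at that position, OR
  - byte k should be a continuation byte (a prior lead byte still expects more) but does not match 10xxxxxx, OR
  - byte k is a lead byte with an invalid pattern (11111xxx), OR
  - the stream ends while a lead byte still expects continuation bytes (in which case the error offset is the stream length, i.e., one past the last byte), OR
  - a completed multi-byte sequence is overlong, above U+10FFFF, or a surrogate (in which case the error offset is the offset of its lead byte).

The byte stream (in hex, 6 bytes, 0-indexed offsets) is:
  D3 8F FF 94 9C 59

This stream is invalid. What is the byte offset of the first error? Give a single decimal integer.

Byte[0]=D3: 2-byte lead, need 1 cont bytes. acc=0x13
Byte[1]=8F: continuation. acc=(acc<<6)|0x0F=0x4CF
Completed: cp=U+04CF (starts at byte 0)
Byte[2]=FF: INVALID lead byte (not 0xxx/110x/1110/11110)

Answer: 2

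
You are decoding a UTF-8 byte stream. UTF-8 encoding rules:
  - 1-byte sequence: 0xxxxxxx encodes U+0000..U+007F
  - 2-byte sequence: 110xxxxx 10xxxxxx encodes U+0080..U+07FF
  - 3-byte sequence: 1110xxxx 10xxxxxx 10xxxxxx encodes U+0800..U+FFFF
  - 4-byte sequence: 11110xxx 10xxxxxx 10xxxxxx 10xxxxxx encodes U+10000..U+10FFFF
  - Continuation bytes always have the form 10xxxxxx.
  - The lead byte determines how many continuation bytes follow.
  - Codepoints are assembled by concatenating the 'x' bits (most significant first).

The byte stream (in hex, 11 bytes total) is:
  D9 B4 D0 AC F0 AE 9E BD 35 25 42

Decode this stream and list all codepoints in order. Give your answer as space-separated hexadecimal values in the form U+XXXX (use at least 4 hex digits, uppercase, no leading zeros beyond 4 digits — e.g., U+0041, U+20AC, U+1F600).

Answer: U+0674 U+042C U+2E7BD U+0035 U+0025 U+0042

Derivation:
Byte[0]=D9: 2-byte lead, need 1 cont bytes. acc=0x19
Byte[1]=B4: continuation. acc=(acc<<6)|0x34=0x674
Completed: cp=U+0674 (starts at byte 0)
Byte[2]=D0: 2-byte lead, need 1 cont bytes. acc=0x10
Byte[3]=AC: continuation. acc=(acc<<6)|0x2C=0x42C
Completed: cp=U+042C (starts at byte 2)
Byte[4]=F0: 4-byte lead, need 3 cont bytes. acc=0x0
Byte[5]=AE: continuation. acc=(acc<<6)|0x2E=0x2E
Byte[6]=9E: continuation. acc=(acc<<6)|0x1E=0xB9E
Byte[7]=BD: continuation. acc=(acc<<6)|0x3D=0x2E7BD
Completed: cp=U+2E7BD (starts at byte 4)
Byte[8]=35: 1-byte ASCII. cp=U+0035
Byte[9]=25: 1-byte ASCII. cp=U+0025
Byte[10]=42: 1-byte ASCII. cp=U+0042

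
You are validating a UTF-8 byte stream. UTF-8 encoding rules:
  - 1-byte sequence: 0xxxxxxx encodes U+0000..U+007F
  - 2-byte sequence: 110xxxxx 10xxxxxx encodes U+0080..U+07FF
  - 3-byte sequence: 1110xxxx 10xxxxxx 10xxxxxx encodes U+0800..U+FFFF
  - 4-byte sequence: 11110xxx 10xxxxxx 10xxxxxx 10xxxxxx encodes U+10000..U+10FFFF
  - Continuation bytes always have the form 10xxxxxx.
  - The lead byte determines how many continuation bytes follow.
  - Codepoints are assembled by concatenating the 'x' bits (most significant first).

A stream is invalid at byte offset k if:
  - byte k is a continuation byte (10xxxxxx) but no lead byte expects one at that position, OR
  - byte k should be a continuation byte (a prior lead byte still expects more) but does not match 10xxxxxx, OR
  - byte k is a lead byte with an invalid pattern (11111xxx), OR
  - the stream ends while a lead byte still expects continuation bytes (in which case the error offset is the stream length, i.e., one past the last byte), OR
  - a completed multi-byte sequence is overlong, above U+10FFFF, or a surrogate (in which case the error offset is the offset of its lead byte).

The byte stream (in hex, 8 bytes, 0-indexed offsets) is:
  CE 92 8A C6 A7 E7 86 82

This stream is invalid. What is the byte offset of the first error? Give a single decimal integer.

Answer: 2

Derivation:
Byte[0]=CE: 2-byte lead, need 1 cont bytes. acc=0xE
Byte[1]=92: continuation. acc=(acc<<6)|0x12=0x392
Completed: cp=U+0392 (starts at byte 0)
Byte[2]=8A: INVALID lead byte (not 0xxx/110x/1110/11110)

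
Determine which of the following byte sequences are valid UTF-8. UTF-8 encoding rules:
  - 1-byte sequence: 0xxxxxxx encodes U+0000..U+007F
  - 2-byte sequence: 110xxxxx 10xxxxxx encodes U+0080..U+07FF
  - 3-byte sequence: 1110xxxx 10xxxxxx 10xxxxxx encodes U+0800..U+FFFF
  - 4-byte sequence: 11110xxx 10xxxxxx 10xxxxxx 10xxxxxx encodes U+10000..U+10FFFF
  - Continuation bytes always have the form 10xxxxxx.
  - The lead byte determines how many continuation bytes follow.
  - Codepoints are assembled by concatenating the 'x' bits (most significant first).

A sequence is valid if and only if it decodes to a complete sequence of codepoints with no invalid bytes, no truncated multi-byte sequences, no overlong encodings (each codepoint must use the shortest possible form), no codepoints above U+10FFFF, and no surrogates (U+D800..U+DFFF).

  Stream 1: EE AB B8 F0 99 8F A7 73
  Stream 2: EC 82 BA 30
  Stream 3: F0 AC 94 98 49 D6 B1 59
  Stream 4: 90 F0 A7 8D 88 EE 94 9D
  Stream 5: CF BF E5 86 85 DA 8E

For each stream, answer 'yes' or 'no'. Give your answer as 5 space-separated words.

Stream 1: decodes cleanly. VALID
Stream 2: decodes cleanly. VALID
Stream 3: decodes cleanly. VALID
Stream 4: error at byte offset 0. INVALID
Stream 5: decodes cleanly. VALID

Answer: yes yes yes no yes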